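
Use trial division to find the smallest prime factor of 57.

3

57 is odd.
Digit sum 12, divisible by 3.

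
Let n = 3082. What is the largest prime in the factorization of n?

3082 = 2 · 1541
1541 = 23 · 67
67 is prime.
So 3082 = 2 · 23 · 67; the largest prime factor is 67.

67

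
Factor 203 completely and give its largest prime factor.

29

203 = 7 · 29
29 is prime.
So 203 = 7 · 29; the largest prime factor is 29.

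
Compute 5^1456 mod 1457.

5^1 ≡ 5 (mod 1457)
5^2 ≡ 5^2 = 25 ≡ 25 (mod 1457)
5^4 ≡ 25^2 = 625 ≡ 625 (mod 1457)
5^8 ≡ 625^2 = 390625 ≡ 149 (mod 1457)
5^16 ≡ 149^2 = 22201 ≡ 346 (mod 1457)
5^32 ≡ 346^2 = 119716 ≡ 242 (mod 1457)
5^64 ≡ 242^2 = 58564 ≡ 284 (mod 1457)
5^128 ≡ 284^2 = 80656 ≡ 521 (mod 1457)
5^256 ≡ 521^2 = 271441 ≡ 439 (mod 1457)
5^512 ≡ 439^2 = 192721 ≡ 397 (mod 1457)
5^1024 ≡ 397^2 = 157609 ≡ 253 (mod 1457)
1456 = 1024 + 256 + 128 + 32 + 16 in binary powers of 2.
So 5^1456 ≡ 253 · 439 · 521 · 242 · 346 ≡ 36 (mod 1457).
Since 36 ≠ 1, base 5 is a Fermat witness: 1457 is composite.

36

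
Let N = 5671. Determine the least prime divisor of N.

5671 is odd.
Digit sum 19, not divisible by 3.
Ends in 1: not divisible by 5.
7: 5671 = 7·810 + 1
11: 5671 = 11·515 + 6
13: 5671 = 13·436 + 3
17: 5671 = 17·333 + 10
19: 5671 = 19·298 + 9
23: 5671 = 23·246 + 13
29: 5671 = 29·195 + 16
31: 5671 = 31·182 + 29
37: 5671 = 37·153 + 10
41: 5671 = 41·138 + 13
43: 5671 = 43·131 + 38
47: 5671 = 47·120 + 31
53: 5671 = 53·107

53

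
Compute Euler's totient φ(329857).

Factor: 329857 = 11 · 157 · 191.
φ(329857) = (11−1) · (157−1) · (191−1) = 10 · 156 · 190 = 296400.

296400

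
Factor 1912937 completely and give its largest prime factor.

97

1912937 = 13 · 147149
147149 = 37 · 3977
3977 = 41 · 97
97 is prime.
So 1912937 = 13 · 37 · 41 · 97; the largest prime factor is 97.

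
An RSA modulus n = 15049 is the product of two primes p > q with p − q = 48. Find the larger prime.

149

Since p = q + 48, we have 15049 = q(q + 48), so q² + 48q − 15049 = 0.
Discriminant: 48² + 4·15049 = 2304 + 60196 = 62500; √62500 = 250.
q = (−48 + 250)/2 = 101, and p = q + 48 = 149.
Check: 101 · 149 = 15049.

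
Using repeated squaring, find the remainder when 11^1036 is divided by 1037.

489

11^1 ≡ 11 (mod 1037)
11^2 ≡ 11^2 = 121 ≡ 121 (mod 1037)
11^4 ≡ 121^2 = 14641 ≡ 123 (mod 1037)
11^8 ≡ 123^2 = 15129 ≡ 611 (mod 1037)
11^16 ≡ 611^2 = 373321 ≡ 1 (mod 1037)
11^32 ≡ 1^2 = 1 ≡ 1 (mod 1037)
11^64 ≡ 1^2 = 1 ≡ 1 (mod 1037)
11^128 ≡ 1^2 = 1 ≡ 1 (mod 1037)
11^256 ≡ 1^2 = 1 ≡ 1 (mod 1037)
11^512 ≡ 1^2 = 1 ≡ 1 (mod 1037)
11^1024 ≡ 1^2 = 1 ≡ 1 (mod 1037)
1036 = 1024 + 8 + 4 in binary powers of 2.
So 11^1036 ≡ 1 · 611 · 123 ≡ 489 (mod 1037).
Since 489 ≠ 1, base 11 is a Fermat witness: 1037 is composite.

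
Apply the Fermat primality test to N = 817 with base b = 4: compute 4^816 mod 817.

4^1 ≡ 4 (mod 817)
4^2 ≡ 4^2 = 16 ≡ 16 (mod 817)
4^4 ≡ 16^2 = 256 ≡ 256 (mod 817)
4^8 ≡ 256^2 = 65536 ≡ 176 (mod 817)
4^16 ≡ 176^2 = 30976 ≡ 747 (mod 817)
4^32 ≡ 747^2 = 558009 ≡ 815 (mod 817)
4^64 ≡ 815^2 = 664225 ≡ 4 (mod 817)
4^128 ≡ 4^2 = 16 ≡ 16 (mod 817)
4^256 ≡ 16^2 = 256 ≡ 256 (mod 817)
4^512 ≡ 256^2 = 65536 ≡ 176 (mod 817)
816 = 512 + 256 + 32 + 16 in binary powers of 2.
So 4^816 ≡ 176 · 256 · 815 · 747 ≡ 600 (mod 817).
Since 600 ≠ 1, base 4 is a Fermat witness: 817 is composite.

600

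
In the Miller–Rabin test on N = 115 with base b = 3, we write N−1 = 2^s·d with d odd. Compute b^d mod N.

115 − 1 = 114 = 2^1 · 57, so d = 57.
3^1 ≡ 3 (mod 115)
3^2 ≡ 3^2 = 9 ≡ 9 (mod 115)
3^4 ≡ 9^2 = 81 ≡ 81 (mod 115)
3^8 ≡ 81^2 = 6561 ≡ 6 (mod 115)
3^16 ≡ 6^2 = 36 ≡ 36 (mod 115)
3^32 ≡ 36^2 = 1296 ≡ 31 (mod 115)
57 = 32 + 16 + 8 + 1 in binary powers of 2.
So 3^57 ≡ 31 · 36 · 6 · 3 ≡ 78 (mod 115).
Squaring chain: 78; never reaches −1, so base 3 is a Miller–Rabin witness that 115 is composite.

78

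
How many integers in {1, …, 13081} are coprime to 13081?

12852

Factor: 13081 = 103 · 127.
φ(13081) = (103−1) · (127−1) = 102 · 126 = 12852.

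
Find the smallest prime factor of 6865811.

79

6865811 is odd.
Digit sum 35, not divisible by 3.
Ends in 1: not divisible by 5.
7: 6865811 = 7·980830 + 1
11: 6865811 = 11·624164 + 7
13: 6865811 = 13·528139 + 4
17: 6865811 = 17·403871 + 4
19: 6865811 = 19·361358 + 9
23: 6865811 = 23·298513 + 12
29: 6865811 = 29·236752 + 3
31: 6865811 = 31·221477 + 24
37: 6865811 = 37·185562 + 17
41: 6865811 = 41·167458 + 33
43: 6865811 = 43·159670 + 1
47: 6865811 = 47·146081 + 4
53: 6865811 = 53·129543 + 32
59: 6865811 = 59·116369 + 40
61: 6865811 = 61·112554 + 17
67: 6865811 = 67·102474 + 53
71: 6865811 = 71·96701 + 40
73: 6865811 = 73·94052 + 15
79: 6865811 = 79·86909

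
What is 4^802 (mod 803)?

588

4^1 ≡ 4 (mod 803)
4^2 ≡ 4^2 = 16 ≡ 16 (mod 803)
4^4 ≡ 16^2 = 256 ≡ 256 (mod 803)
4^8 ≡ 256^2 = 65536 ≡ 493 (mod 803)
4^16 ≡ 493^2 = 243049 ≡ 543 (mod 803)
4^32 ≡ 543^2 = 294849 ≡ 148 (mod 803)
4^64 ≡ 148^2 = 21904 ≡ 223 (mod 803)
4^128 ≡ 223^2 = 49729 ≡ 746 (mod 803)
4^256 ≡ 746^2 = 556516 ≡ 37 (mod 803)
4^512 ≡ 37^2 = 1369 ≡ 566 (mod 803)
802 = 512 + 256 + 32 + 2 in binary powers of 2.
So 4^802 ≡ 566 · 37 · 148 · 16 ≡ 588 (mod 803).
Since 588 ≠ 1, base 4 is a Fermat witness: 803 is composite.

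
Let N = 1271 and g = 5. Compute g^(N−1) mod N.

532

5^1 ≡ 5 (mod 1271)
5^2 ≡ 5^2 = 25 ≡ 25 (mod 1271)
5^4 ≡ 25^2 = 625 ≡ 625 (mod 1271)
5^8 ≡ 625^2 = 390625 ≡ 428 (mod 1271)
5^16 ≡ 428^2 = 183184 ≡ 160 (mod 1271)
5^32 ≡ 160^2 = 25600 ≡ 180 (mod 1271)
5^64 ≡ 180^2 = 32400 ≡ 625 (mod 1271)
5^128 ≡ 625^2 = 390625 ≡ 428 (mod 1271)
5^256 ≡ 428^2 = 183184 ≡ 160 (mod 1271)
5^512 ≡ 160^2 = 25600 ≡ 180 (mod 1271)
5^1024 ≡ 180^2 = 32400 ≡ 625 (mod 1271)
1270 = 1024 + 128 + 64 + 32 + 16 + 4 + 2 in binary powers of 2.
So 5^1270 ≡ 625 · 428 · 625 · 180 · 160 · 625 · 25 ≡ 532 (mod 1271).
Since 532 ≠ 1, base 5 is a Fermat witness: 1271 is composite.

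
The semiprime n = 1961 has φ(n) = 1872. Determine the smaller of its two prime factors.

37

φ(n) = (p−1)(q−1) = n − (p+q) + 1, so p + q = 1961 − 1872 + 1 = 90.
p and q are the roots of t² − 90t + 1961 = 0.
Discriminant: 90² − 4·1961 = 8100 − 7844 = 256; √256 = 16.
q = (90 − 16)/2 = 37, p = (90 + 16)/2 = 53.
Check: 37 · 53 = 1961.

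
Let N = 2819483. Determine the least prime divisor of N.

2819483 is odd.
Digit sum 35, not divisible by 3.
Ends in 3: not divisible by 5.
7: 2819483 = 7·402783 + 2
11: 2819483 = 11·256316 + 7
13: 2819483 = 13·216883 + 4
17: 2819483 = 17·165851 + 16
19: 2819483 = 19·148393 + 16
23: 2819483 = 23·122586 + 5
29: 2819483 = 29·97223 + 16
31: 2819483 = 31·90951 + 2
37: 2819483 = 37·76202 + 9
41: 2819483 = 41·68767 + 36
43: 2819483 = 43·65569 + 16
47: 2819483 = 47·59989

47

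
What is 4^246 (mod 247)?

235

4^1 ≡ 4 (mod 247)
4^2 ≡ 4^2 = 16 ≡ 16 (mod 247)
4^4 ≡ 16^2 = 256 ≡ 9 (mod 247)
4^8 ≡ 9^2 = 81 ≡ 81 (mod 247)
4^16 ≡ 81^2 = 6561 ≡ 139 (mod 247)
4^32 ≡ 139^2 = 19321 ≡ 55 (mod 247)
4^64 ≡ 55^2 = 3025 ≡ 61 (mod 247)
4^128 ≡ 61^2 = 3721 ≡ 16 (mod 247)
246 = 128 + 64 + 32 + 16 + 4 + 2 in binary powers of 2.
So 4^246 ≡ 16 · 61 · 55 · 139 · 9 · 16 ≡ 235 (mod 247).
Since 235 ≠ 1, base 4 is a Fermat witness: 247 is composite.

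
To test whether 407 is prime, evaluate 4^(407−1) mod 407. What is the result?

4^1 ≡ 4 (mod 407)
4^2 ≡ 4^2 = 16 ≡ 16 (mod 407)
4^4 ≡ 16^2 = 256 ≡ 256 (mod 407)
4^8 ≡ 256^2 = 65536 ≡ 9 (mod 407)
4^16 ≡ 9^2 = 81 ≡ 81 (mod 407)
4^32 ≡ 81^2 = 6561 ≡ 49 (mod 407)
4^64 ≡ 49^2 = 2401 ≡ 366 (mod 407)
4^128 ≡ 366^2 = 133956 ≡ 53 (mod 407)
4^256 ≡ 53^2 = 2809 ≡ 367 (mod 407)
406 = 256 + 128 + 16 + 4 + 2 in binary powers of 2.
So 4^406 ≡ 367 · 53 · 81 · 256 · 16 ≡ 70 (mod 407).
Since 70 ≠ 1, base 4 is a Fermat witness: 407 is composite.

70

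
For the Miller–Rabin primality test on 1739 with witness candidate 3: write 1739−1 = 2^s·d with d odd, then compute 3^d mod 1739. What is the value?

1739 − 1 = 1738 = 2^1 · 869, so d = 869.
3^1 ≡ 3 (mod 1739)
3^2 ≡ 3^2 = 9 ≡ 9 (mod 1739)
3^4 ≡ 9^2 = 81 ≡ 81 (mod 1739)
3^8 ≡ 81^2 = 6561 ≡ 1344 (mod 1739)
3^16 ≡ 1344^2 = 1806336 ≡ 1254 (mod 1739)
3^32 ≡ 1254^2 = 1572516 ≡ 460 (mod 1739)
3^64 ≡ 460^2 = 211600 ≡ 1181 (mod 1739)
3^128 ≡ 1181^2 = 1394761 ≡ 83 (mod 1739)
3^256 ≡ 83^2 = 6889 ≡ 1672 (mod 1739)
3^512 ≡ 1672^2 = 2795584 ≡ 1011 (mod 1739)
869 = 512 + 256 + 64 + 32 + 4 + 1 in binary powers of 2.
So 3^869 ≡ 1011 · 1672 · 1181 · 460 · 81 · 3 ≡ 946 (mod 1739).
Squaring chain: 946; never reaches −1, so base 3 is a Miller–Rabin witness that 1739 is composite.

946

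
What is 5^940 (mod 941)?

5^1 ≡ 5 (mod 941)
5^2 ≡ 5^2 = 25 ≡ 25 (mod 941)
5^4 ≡ 25^2 = 625 ≡ 625 (mod 941)
5^8 ≡ 625^2 = 390625 ≡ 110 (mod 941)
5^16 ≡ 110^2 = 12100 ≡ 808 (mod 941)
5^32 ≡ 808^2 = 652864 ≡ 751 (mod 941)
5^64 ≡ 751^2 = 564001 ≡ 342 (mod 941)
5^128 ≡ 342^2 = 116964 ≡ 280 (mod 941)
5^256 ≡ 280^2 = 78400 ≡ 297 (mod 941)
5^512 ≡ 297^2 = 88209 ≡ 696 (mod 941)
940 = 512 + 256 + 128 + 32 + 8 + 4 in binary powers of 2.
So 5^940 ≡ 696 · 297 · 280 · 751 · 110 · 625 ≡ 1 (mod 941).
Since the result is 1, base 5 gives no evidence that 941 is composite.

1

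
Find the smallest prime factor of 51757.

73

51757 is odd.
Digit sum 25, not divisible by 3.
Ends in 7: not divisible by 5.
7: 51757 = 7·7393 + 6
11: 51757 = 11·4705 + 2
13: 51757 = 13·3981 + 4
17: 51757 = 17·3044 + 9
19: 51757 = 19·2724 + 1
23: 51757 = 23·2250 + 7
29: 51757 = 29·1784 + 21
31: 51757 = 31·1669 + 18
37: 51757 = 37·1398 + 31
41: 51757 = 41·1262 + 15
43: 51757 = 43·1203 + 28
47: 51757 = 47·1101 + 10
53: 51757 = 53·976 + 29
59: 51757 = 59·877 + 14
61: 51757 = 61·848 + 29
67: 51757 = 67·772 + 33
71: 51757 = 71·728 + 69
73: 51757 = 73·709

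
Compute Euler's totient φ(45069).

29520

Factor: 45069 = 3 · 83 · 181.
φ(45069) = (3−1) · (83−1) · (181−1) = 2 · 82 · 180 = 29520.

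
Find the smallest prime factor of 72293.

72293 is odd.
Digit sum 23, not divisible by 3.
Ends in 3: not divisible by 5.
7: 72293 = 7·10327 + 4
11: 72293 = 11·6572 + 1
13: 72293 = 13·5561

13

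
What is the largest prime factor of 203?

29

203 = 7 · 29
29 is prime.
So 203 = 7 · 29; the largest prime factor is 29.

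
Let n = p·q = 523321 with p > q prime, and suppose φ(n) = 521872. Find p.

φ(n) = (p−1)(q−1) = n − (p+q) + 1, so p + q = 523321 − 521872 + 1 = 1450.
p and q are the roots of t² − 1450t + 523321 = 0.
Discriminant: 1450² − 4·523321 = 2102500 − 2093284 = 9216; √9216 = 96.
q = (1450 − 96)/2 = 677, p = (1450 + 96)/2 = 773.
Check: 677 · 773 = 523321.

773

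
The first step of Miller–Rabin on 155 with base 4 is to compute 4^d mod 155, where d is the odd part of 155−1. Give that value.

155 − 1 = 154 = 2^1 · 77, so d = 77.
4^1 ≡ 4 (mod 155)
4^2 ≡ 4^2 = 16 ≡ 16 (mod 155)
4^4 ≡ 16^2 = 256 ≡ 101 (mod 155)
4^8 ≡ 101^2 = 10201 ≡ 126 (mod 155)
4^16 ≡ 126^2 = 15876 ≡ 66 (mod 155)
4^32 ≡ 66^2 = 4356 ≡ 16 (mod 155)
4^64 ≡ 16^2 = 256 ≡ 101 (mod 155)
77 = 64 + 8 + 4 + 1 in binary powers of 2.
So 4^77 ≡ 101 · 126 · 101 · 4 ≡ 109 (mod 155).
Squaring chain: 109; never reaches −1, so base 4 is a Miller–Rabin witness that 155 is composite.

109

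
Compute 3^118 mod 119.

3^1 ≡ 3 (mod 119)
3^2 ≡ 3^2 = 9 ≡ 9 (mod 119)
3^4 ≡ 9^2 = 81 ≡ 81 (mod 119)
3^8 ≡ 81^2 = 6561 ≡ 16 (mod 119)
3^16 ≡ 16^2 = 256 ≡ 18 (mod 119)
3^32 ≡ 18^2 = 324 ≡ 86 (mod 119)
3^64 ≡ 86^2 = 7396 ≡ 18 (mod 119)
118 = 64 + 32 + 16 + 4 + 2 in binary powers of 2.
So 3^118 ≡ 18 · 86 · 18 · 81 · 9 ≡ 32 (mod 119).
Since 32 ≠ 1, base 3 is a Fermat witness: 119 is composite.

32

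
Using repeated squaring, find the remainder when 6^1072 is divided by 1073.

6^1 ≡ 6 (mod 1073)
6^2 ≡ 6^2 = 36 ≡ 36 (mod 1073)
6^4 ≡ 36^2 = 1296 ≡ 223 (mod 1073)
6^8 ≡ 223^2 = 49729 ≡ 371 (mod 1073)
6^16 ≡ 371^2 = 137641 ≡ 297 (mod 1073)
6^32 ≡ 297^2 = 88209 ≡ 223 (mod 1073)
6^64 ≡ 223^2 = 49729 ≡ 371 (mod 1073)
6^128 ≡ 371^2 = 137641 ≡ 297 (mod 1073)
6^256 ≡ 297^2 = 88209 ≡ 223 (mod 1073)
6^512 ≡ 223^2 = 49729 ≡ 371 (mod 1073)
6^1024 ≡ 371^2 = 137641 ≡ 297 (mod 1073)
1072 = 1024 + 32 + 16 in binary powers of 2.
So 6^1072 ≡ 297 · 223 · 297 ≡ 371 (mod 1073).
Since 371 ≠ 1, base 6 is a Fermat witness: 1073 is composite.

371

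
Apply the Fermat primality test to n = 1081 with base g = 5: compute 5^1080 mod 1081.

5^1 ≡ 5 (mod 1081)
5^2 ≡ 5^2 = 25 ≡ 25 (mod 1081)
5^4 ≡ 25^2 = 625 ≡ 625 (mod 1081)
5^8 ≡ 625^2 = 390625 ≡ 384 (mod 1081)
5^16 ≡ 384^2 = 147456 ≡ 440 (mod 1081)
5^32 ≡ 440^2 = 193600 ≡ 101 (mod 1081)
5^64 ≡ 101^2 = 10201 ≡ 472 (mod 1081)
5^128 ≡ 472^2 = 222784 ≡ 98 (mod 1081)
5^256 ≡ 98^2 = 9604 ≡ 956 (mod 1081)
5^512 ≡ 956^2 = 913936 ≡ 491 (mod 1081)
5^1024 ≡ 491^2 = 241081 ≡ 18 (mod 1081)
1080 = 1024 + 32 + 16 + 8 in binary powers of 2.
So 5^1080 ≡ 18 · 101 · 440 · 384 ≡ 968 (mod 1081).
Since 968 ≠ 1, base 5 is a Fermat witness: 1081 is composite.

968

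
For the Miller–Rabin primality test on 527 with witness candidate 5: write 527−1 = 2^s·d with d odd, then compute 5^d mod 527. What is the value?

180

527 − 1 = 526 = 2^1 · 263, so d = 263.
5^1 ≡ 5 (mod 527)
5^2 ≡ 5^2 = 25 ≡ 25 (mod 527)
5^4 ≡ 25^2 = 625 ≡ 98 (mod 527)
5^8 ≡ 98^2 = 9604 ≡ 118 (mod 527)
5^16 ≡ 118^2 = 13924 ≡ 222 (mod 527)
5^32 ≡ 222^2 = 49284 ≡ 273 (mod 527)
5^64 ≡ 273^2 = 74529 ≡ 222 (mod 527)
5^128 ≡ 222^2 = 49284 ≡ 273 (mod 527)
5^256 ≡ 273^2 = 74529 ≡ 222 (mod 527)
263 = 256 + 4 + 2 + 1 in binary powers of 2.
So 5^263 ≡ 222 · 98 · 25 · 5 ≡ 180 (mod 527).
Squaring chain: 180; never reaches −1, so base 5 is a Miller–Rabin witness that 527 is composite.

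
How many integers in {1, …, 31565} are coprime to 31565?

24592

Factor: 31565 = 5 · 59 · 107.
φ(31565) = (5−1) · (59−1) · (107−1) = 4 · 58 · 106 = 24592.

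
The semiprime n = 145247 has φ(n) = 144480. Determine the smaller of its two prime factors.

φ(n) = (p−1)(q−1) = n − (p+q) + 1, so p + q = 145247 − 144480 + 1 = 768.
p and q are the roots of t² − 768t + 145247 = 0.
Discriminant: 768² − 4·145247 = 589824 − 580988 = 8836; √8836 = 94.
q = (768 − 94)/2 = 337, p = (768 + 94)/2 = 431.
Check: 337 · 431 = 145247.

337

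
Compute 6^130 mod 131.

6^1 ≡ 6 (mod 131)
6^2 ≡ 6^2 = 36 ≡ 36 (mod 131)
6^4 ≡ 36^2 = 1296 ≡ 117 (mod 131)
6^8 ≡ 117^2 = 13689 ≡ 65 (mod 131)
6^16 ≡ 65^2 = 4225 ≡ 33 (mod 131)
6^32 ≡ 33^2 = 1089 ≡ 41 (mod 131)
6^64 ≡ 41^2 = 1681 ≡ 109 (mod 131)
6^128 ≡ 109^2 = 11881 ≡ 91 (mod 131)
130 = 128 + 2 in binary powers of 2.
So 6^130 ≡ 91 · 36 ≡ 1 (mod 131).
Since the result is 1, base 6 gives no evidence that 131 is composite.

1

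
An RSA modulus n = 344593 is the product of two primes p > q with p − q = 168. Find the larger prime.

677

Since p = q + 168, we have 344593 = q(q + 168), so q² + 168q − 344593 = 0.
Discriminant: 168² + 4·344593 = 28224 + 1378372 = 1406596; √1406596 = 1186.
q = (−168 + 1186)/2 = 509, and p = q + 168 = 677.
Check: 509 · 677 = 344593.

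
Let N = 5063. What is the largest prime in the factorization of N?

83

5063 = 61 · 83
83 is prime.
So 5063 = 61 · 83; the largest prime factor is 83.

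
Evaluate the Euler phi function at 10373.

8800

Factor: 10373 = 11 · 23 · 41.
φ(10373) = (11−1) · (23−1) · (41−1) = 10 · 22 · 40 = 8800.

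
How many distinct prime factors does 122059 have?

3

122059 = 7^2 · 2491
2491 = 47 · 53
122059 = 7^2 · 47 · 53, which has 3 distinct prime factors.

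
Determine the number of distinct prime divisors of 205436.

5

205436 = 2^2 · 51359
51359 = 7 · 7337
7337 = 11 · 667
667 = 23 · 29
205436 = 2^2 · 7 · 11 · 23 · 29, which has 5 distinct prime factors.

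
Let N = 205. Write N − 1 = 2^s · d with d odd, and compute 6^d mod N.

151

205 − 1 = 204 = 2^2 · 51, so d = 51.
6^1 ≡ 6 (mod 205)
6^2 ≡ 6^2 = 36 ≡ 36 (mod 205)
6^4 ≡ 36^2 = 1296 ≡ 66 (mod 205)
6^8 ≡ 66^2 = 4356 ≡ 51 (mod 205)
6^16 ≡ 51^2 = 2601 ≡ 141 (mod 205)
6^32 ≡ 141^2 = 19881 ≡ 201 (mod 205)
51 = 32 + 16 + 2 + 1 in binary powers of 2.
So 6^51 ≡ 201 · 141 · 36 · 6 ≡ 151 (mod 205).
Squaring chain: 151 → 46; never reaches −1, so base 6 is a Miller–Rabin witness that 205 is composite.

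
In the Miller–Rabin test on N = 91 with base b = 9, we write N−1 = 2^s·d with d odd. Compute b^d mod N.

1

91 − 1 = 90 = 2^1 · 45, so d = 45.
9^1 ≡ 9 (mod 91)
9^2 ≡ 9^2 = 81 ≡ 81 (mod 91)
9^4 ≡ 81^2 = 6561 ≡ 9 (mod 91)
9^8 ≡ 9^2 = 81 ≡ 81 (mod 91)
9^16 ≡ 81^2 = 6561 ≡ 9 (mod 91)
9^32 ≡ 9^2 = 81 ≡ 81 (mod 91)
45 = 32 + 8 + 4 + 1 in binary powers of 2.
So 9^45 ≡ 81 · 81 · 9 · 9 ≡ 1 (mod 91).
Since 9^d ≡ 1 (mod 91), base 9 does not prove 91 composite.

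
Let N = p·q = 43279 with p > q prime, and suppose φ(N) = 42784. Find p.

383

φ(n) = (p−1)(q−1) = n − (p+q) + 1, so p + q = 43279 − 42784 + 1 = 496.
p and q are the roots of t² − 496t + 43279 = 0.
Discriminant: 496² − 4·43279 = 246016 − 173116 = 72900; √72900 = 270.
q = (496 − 270)/2 = 113, p = (496 + 270)/2 = 383.
Check: 113 · 383 = 43279.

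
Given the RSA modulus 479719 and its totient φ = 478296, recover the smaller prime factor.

547

φ(n) = (p−1)(q−1) = n − (p+q) + 1, so p + q = 479719 − 478296 + 1 = 1424.
p and q are the roots of t² − 1424t + 479719 = 0.
Discriminant: 1424² − 4·479719 = 2027776 − 1918876 = 108900; √108900 = 330.
q = (1424 − 330)/2 = 547, p = (1424 + 330)/2 = 877.
Check: 547 · 877 = 479719.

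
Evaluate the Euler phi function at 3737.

Factor: 3737 = 37 · 101.
φ(3737) = (37−1) · (101−1) = 36 · 100 = 3600.

3600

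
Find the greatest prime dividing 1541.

67

1541 = 23 · 67
67 is prime.
So 1541 = 23 · 67; the largest prime factor is 67.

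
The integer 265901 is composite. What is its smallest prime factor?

29

265901 is odd.
Digit sum 23, not divisible by 3.
Ends in 1: not divisible by 5.
7: 265901 = 7·37985 + 6
11: 265901 = 11·24172 + 9
13: 265901 = 13·20453 + 12
17: 265901 = 17·15641 + 4
19: 265901 = 19·13994 + 15
23: 265901 = 23·11560 + 21
29: 265901 = 29·9169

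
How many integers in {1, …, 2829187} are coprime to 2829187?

2767872

Factor: 2829187 = 107 · 137 · 193.
φ(2829187) = (107−1) · (137−1) · (193−1) = 106 · 136 · 192 = 2767872.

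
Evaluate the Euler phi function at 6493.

Factor: 6493 = 43 · 151.
φ(6493) = (43−1) · (151−1) = 42 · 150 = 6300.

6300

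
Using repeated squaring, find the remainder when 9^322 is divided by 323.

251

9^1 ≡ 9 (mod 323)
9^2 ≡ 9^2 = 81 ≡ 81 (mod 323)
9^4 ≡ 81^2 = 6561 ≡ 101 (mod 323)
9^8 ≡ 101^2 = 10201 ≡ 188 (mod 323)
9^16 ≡ 188^2 = 35344 ≡ 137 (mod 323)
9^32 ≡ 137^2 = 18769 ≡ 35 (mod 323)
9^64 ≡ 35^2 = 1225 ≡ 256 (mod 323)
9^128 ≡ 256^2 = 65536 ≡ 290 (mod 323)
9^256 ≡ 290^2 = 84100 ≡ 120 (mod 323)
322 = 256 + 64 + 2 in binary powers of 2.
So 9^322 ≡ 120 · 256 · 81 ≡ 251 (mod 323).
Since 251 ≠ 1, base 9 is a Fermat witness: 323 is composite.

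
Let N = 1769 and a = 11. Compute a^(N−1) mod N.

11^1 ≡ 11 (mod 1769)
11^2 ≡ 11^2 = 121 ≡ 121 (mod 1769)
11^4 ≡ 121^2 = 14641 ≡ 489 (mod 1769)
11^8 ≡ 489^2 = 239121 ≡ 306 (mod 1769)
11^16 ≡ 306^2 = 93636 ≡ 1648 (mod 1769)
11^32 ≡ 1648^2 = 2715904 ≡ 489 (mod 1769)
11^64 ≡ 489^2 = 239121 ≡ 306 (mod 1769)
11^128 ≡ 306^2 = 93636 ≡ 1648 (mod 1769)
11^256 ≡ 1648^2 = 2715904 ≡ 489 (mod 1769)
11^512 ≡ 489^2 = 239121 ≡ 306 (mod 1769)
11^1024 ≡ 306^2 = 93636 ≡ 1648 (mod 1769)
1768 = 1024 + 512 + 128 + 64 + 32 + 8 in binary powers of 2.
So 11^1768 ≡ 1648 · 306 · 1648 · 306 · 489 · 306 ≡ 489 (mod 1769).
Since 489 ≠ 1, base 11 is a Fermat witness: 1769 is composite.

489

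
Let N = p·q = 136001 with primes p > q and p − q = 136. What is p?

Since p = q + 136, we have 136001 = q(q + 136), so q² + 136q − 136001 = 0.
Discriminant: 136² + 4·136001 = 18496 + 544004 = 562500; √562500 = 750.
q = (−136 + 750)/2 = 307, and p = q + 136 = 443.
Check: 307 · 443 = 136001.

443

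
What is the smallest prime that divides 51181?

51181 is odd.
Digit sum 16, not divisible by 3.
Ends in 1: not divisible by 5.
7: 51181 = 7·7311 + 4
11: 51181 = 11·4652 + 9
13: 51181 = 13·3937

13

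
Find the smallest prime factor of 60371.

73

60371 is odd.
Digit sum 17, not divisible by 3.
Ends in 1: not divisible by 5.
7: 60371 = 7·8624 + 3
11: 60371 = 11·5488 + 3
13: 60371 = 13·4643 + 12
17: 60371 = 17·3551 + 4
19: 60371 = 19·3177 + 8
23: 60371 = 23·2624 + 19
29: 60371 = 29·2081 + 22
31: 60371 = 31·1947 + 14
37: 60371 = 37·1631 + 24
41: 60371 = 41·1472 + 19
43: 60371 = 43·1403 + 42
47: 60371 = 47·1284 + 23
53: 60371 = 53·1139 + 4
59: 60371 = 59·1023 + 14
61: 60371 = 61·989 + 42
67: 60371 = 67·901 + 4
71: 60371 = 71·850 + 21
73: 60371 = 73·827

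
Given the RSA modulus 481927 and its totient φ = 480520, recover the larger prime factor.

φ(n) = (p−1)(q−1) = n − (p+q) + 1, so p + q = 481927 − 480520 + 1 = 1408.
p and q are the roots of t² − 1408t + 481927 = 0.
Discriminant: 1408² − 4·481927 = 1982464 − 1927708 = 54756; √54756 = 234.
q = (1408 − 234)/2 = 587, p = (1408 + 234)/2 = 821.
Check: 587 · 821 = 481927.

821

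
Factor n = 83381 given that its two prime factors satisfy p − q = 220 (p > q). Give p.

Since p = q + 220, we have 83381 = q(q + 220), so q² + 220q − 83381 = 0.
Discriminant: 220² + 4·83381 = 48400 + 333524 = 381924; √381924 = 618.
q = (−220 + 618)/2 = 199, and p = q + 220 = 419.
Check: 199 · 419 = 83381.

419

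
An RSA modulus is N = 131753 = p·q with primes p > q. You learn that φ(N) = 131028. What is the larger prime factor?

367

φ(n) = (p−1)(q−1) = n − (p+q) + 1, so p + q = 131753 − 131028 + 1 = 726.
p and q are the roots of t² − 726t + 131753 = 0.
Discriminant: 726² − 4·131753 = 527076 − 527012 = 64; √64 = 8.
q = (726 − 8)/2 = 359, p = (726 + 8)/2 = 367.
Check: 359 · 367 = 131753.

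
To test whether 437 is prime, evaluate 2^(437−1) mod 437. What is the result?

358

2^1 ≡ 2 (mod 437)
2^2 ≡ 2^2 = 4 ≡ 4 (mod 437)
2^4 ≡ 4^2 = 16 ≡ 16 (mod 437)
2^8 ≡ 16^2 = 256 ≡ 256 (mod 437)
2^16 ≡ 256^2 = 65536 ≡ 423 (mod 437)
2^32 ≡ 423^2 = 178929 ≡ 196 (mod 437)
2^64 ≡ 196^2 = 38416 ≡ 397 (mod 437)
2^128 ≡ 397^2 = 157609 ≡ 289 (mod 437)
2^256 ≡ 289^2 = 83521 ≡ 54 (mod 437)
436 = 256 + 128 + 32 + 16 + 4 in binary powers of 2.
So 2^436 ≡ 54 · 289 · 196 · 423 · 16 ≡ 358 (mod 437).
Since 358 ≠ 1, base 2 is a Fermat witness: 437 is composite.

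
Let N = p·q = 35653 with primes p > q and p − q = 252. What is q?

101

Since p = q + 252, we have 35653 = q(q + 252), so q² + 252q − 35653 = 0.
Discriminant: 252² + 4·35653 = 63504 + 142612 = 206116; √206116 = 454.
q = (−252 + 454)/2 = 101, and p = q + 252 = 353.
Check: 101 · 353 = 35653.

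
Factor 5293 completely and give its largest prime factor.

5293 = 67 · 79
79 is prime.
So 5293 = 67 · 79; the largest prime factor is 79.

79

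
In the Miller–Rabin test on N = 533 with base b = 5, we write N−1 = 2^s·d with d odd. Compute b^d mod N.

408

533 − 1 = 532 = 2^2 · 133, so d = 133.
5^1 ≡ 5 (mod 533)
5^2 ≡ 5^2 = 25 ≡ 25 (mod 533)
5^4 ≡ 25^2 = 625 ≡ 92 (mod 533)
5^8 ≡ 92^2 = 8464 ≡ 469 (mod 533)
5^16 ≡ 469^2 = 219961 ≡ 365 (mod 533)
5^32 ≡ 365^2 = 133225 ≡ 508 (mod 533)
5^64 ≡ 508^2 = 258064 ≡ 92 (mod 533)
5^128 ≡ 92^2 = 8464 ≡ 469 (mod 533)
133 = 128 + 4 + 1 in binary powers of 2.
So 5^133 ≡ 469 · 92 · 5 ≡ 408 (mod 533).
Squaring chain: 408 → 168; never reaches −1, so base 5 is a Miller–Rabin witness that 533 is composite.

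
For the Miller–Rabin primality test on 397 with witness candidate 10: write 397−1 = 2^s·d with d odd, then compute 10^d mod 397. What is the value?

397 − 1 = 396 = 2^2 · 99, so d = 99.
10^1 ≡ 10 (mod 397)
10^2 ≡ 10^2 = 100 ≡ 100 (mod 397)
10^4 ≡ 100^2 = 10000 ≡ 75 (mod 397)
10^8 ≡ 75^2 = 5625 ≡ 67 (mod 397)
10^16 ≡ 67^2 = 4489 ≡ 122 (mod 397)
10^32 ≡ 122^2 = 14884 ≡ 195 (mod 397)
10^64 ≡ 195^2 = 38025 ≡ 310 (mod 397)
99 = 64 + 32 + 2 + 1 in binary powers of 2.
So 10^99 ≡ 310 · 195 · 100 · 10 ≡ 1 (mod 397).
Since 10^d ≡ 1 (mod 397), base 10 does not prove 397 composite.

1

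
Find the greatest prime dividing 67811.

67811 = 19 · 3569
3569 = 43 · 83
83 is prime.
So 67811 = 19 · 43 · 83; the largest prime factor is 83.

83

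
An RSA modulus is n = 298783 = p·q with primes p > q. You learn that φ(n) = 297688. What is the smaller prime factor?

φ(n) = (p−1)(q−1) = n − (p+q) + 1, so p + q = 298783 − 297688 + 1 = 1096.
p and q are the roots of t² − 1096t + 298783 = 0.
Discriminant: 1096² − 4·298783 = 1201216 − 1195132 = 6084; √6084 = 78.
q = (1096 − 78)/2 = 509, p = (1096 + 78)/2 = 587.
Check: 509 · 587 = 298783.

509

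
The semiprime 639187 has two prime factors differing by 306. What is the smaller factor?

661

Since p = q + 306, we have 639187 = q(q + 306), so q² + 306q − 639187 = 0.
Discriminant: 306² + 4·639187 = 93636 + 2556748 = 2650384; √2650384 = 1628.
q = (−306 + 1628)/2 = 661, and p = q + 306 = 967.
Check: 661 · 967 = 639187.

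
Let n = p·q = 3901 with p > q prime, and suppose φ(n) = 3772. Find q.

φ(n) = (p−1)(q−1) = n − (p+q) + 1, so p + q = 3901 − 3772 + 1 = 130.
p and q are the roots of t² − 130t + 3901 = 0.
Discriminant: 130² − 4·3901 = 16900 − 15604 = 1296; √1296 = 36.
q = (130 − 36)/2 = 47, p = (130 + 36)/2 = 83.
Check: 47 · 83 = 3901.

47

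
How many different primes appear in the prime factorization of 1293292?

6

1293292 = 2^2 · 323323
323323 = 7 · 46189
46189 = 11 · 4199
4199 = 13 · 323
323 = 17 · 19
1293292 = 2^2 · 7 · 11 · 13 · 17 · 19, which has 6 distinct prime factors.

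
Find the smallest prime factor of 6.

2

6 is even: 2 divides it.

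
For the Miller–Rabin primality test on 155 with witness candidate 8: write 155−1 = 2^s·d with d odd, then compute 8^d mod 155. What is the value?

33

155 − 1 = 154 = 2^1 · 77, so d = 77.
8^1 ≡ 8 (mod 155)
8^2 ≡ 8^2 = 64 ≡ 64 (mod 155)
8^4 ≡ 64^2 = 4096 ≡ 66 (mod 155)
8^8 ≡ 66^2 = 4356 ≡ 16 (mod 155)
8^16 ≡ 16^2 = 256 ≡ 101 (mod 155)
8^32 ≡ 101^2 = 10201 ≡ 126 (mod 155)
8^64 ≡ 126^2 = 15876 ≡ 66 (mod 155)
77 = 64 + 8 + 4 + 1 in binary powers of 2.
So 8^77 ≡ 66 · 16 · 66 · 8 ≡ 33 (mod 155).
Squaring chain: 33; never reaches −1, so base 8 is a Miller–Rabin witness that 155 is composite.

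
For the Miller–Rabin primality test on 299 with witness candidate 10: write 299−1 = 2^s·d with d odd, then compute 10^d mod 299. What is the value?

17

299 − 1 = 298 = 2^1 · 149, so d = 149.
10^1 ≡ 10 (mod 299)
10^2 ≡ 10^2 = 100 ≡ 100 (mod 299)
10^4 ≡ 100^2 = 10000 ≡ 133 (mod 299)
10^8 ≡ 133^2 = 17689 ≡ 48 (mod 299)
10^16 ≡ 48^2 = 2304 ≡ 211 (mod 299)
10^32 ≡ 211^2 = 44521 ≡ 269 (mod 299)
10^64 ≡ 269^2 = 72361 ≡ 3 (mod 299)
10^128 ≡ 3^2 = 9 ≡ 9 (mod 299)
149 = 128 + 16 + 4 + 1 in binary powers of 2.
So 10^149 ≡ 9 · 211 · 133 · 10 ≡ 17 (mod 299).
Squaring chain: 17; never reaches −1, so base 10 is a Miller–Rabin witness that 299 is composite.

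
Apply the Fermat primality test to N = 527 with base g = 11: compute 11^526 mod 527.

485

11^1 ≡ 11 (mod 527)
11^2 ≡ 11^2 = 121 ≡ 121 (mod 527)
11^4 ≡ 121^2 = 14641 ≡ 412 (mod 527)
11^8 ≡ 412^2 = 169744 ≡ 50 (mod 527)
11^16 ≡ 50^2 = 2500 ≡ 392 (mod 527)
11^32 ≡ 392^2 = 153664 ≡ 307 (mod 527)
11^64 ≡ 307^2 = 94249 ≡ 443 (mod 527)
11^128 ≡ 443^2 = 196249 ≡ 205 (mod 527)
11^256 ≡ 205^2 = 42025 ≡ 392 (mod 527)
11^512 ≡ 392^2 = 153664 ≡ 307 (mod 527)
526 = 512 + 8 + 4 + 2 in binary powers of 2.
So 11^526 ≡ 307 · 50 · 412 · 121 ≡ 485 (mod 527).
Since 485 ≠ 1, base 11 is a Fermat witness: 527 is composite.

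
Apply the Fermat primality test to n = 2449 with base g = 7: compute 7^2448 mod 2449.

994

7^1 ≡ 7 (mod 2449)
7^2 ≡ 7^2 = 49 ≡ 49 (mod 2449)
7^4 ≡ 49^2 = 2401 ≡ 2401 (mod 2449)
7^8 ≡ 2401^2 = 5764801 ≡ 2304 (mod 2449)
7^16 ≡ 2304^2 = 5308416 ≡ 1433 (mod 2449)
7^32 ≡ 1433^2 = 2053489 ≡ 1227 (mod 2449)
7^64 ≡ 1227^2 = 1505529 ≡ 1843 (mod 2449)
7^128 ≡ 1843^2 = 3396649 ≡ 2335 (mod 2449)
7^256 ≡ 2335^2 = 5452225 ≡ 751 (mod 2449)
7^512 ≡ 751^2 = 564001 ≡ 731 (mod 2449)
7^1024 ≡ 731^2 = 534361 ≡ 479 (mod 2449)
7^2048 ≡ 479^2 = 229441 ≡ 1684 (mod 2449)
2448 = 2048 + 256 + 128 + 16 in binary powers of 2.
So 7^2448 ≡ 1684 · 751 · 2335 · 1433 ≡ 994 (mod 2449).
Since 994 ≠ 1, base 7 is a Fermat witness: 2449 is composite.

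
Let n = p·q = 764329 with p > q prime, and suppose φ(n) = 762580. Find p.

911

φ(n) = (p−1)(q−1) = n − (p+q) + 1, so p + q = 764329 − 762580 + 1 = 1750.
p and q are the roots of t² − 1750t + 764329 = 0.
Discriminant: 1750² − 4·764329 = 3062500 − 3057316 = 5184; √5184 = 72.
q = (1750 − 72)/2 = 839, p = (1750 + 72)/2 = 911.
Check: 839 · 911 = 764329.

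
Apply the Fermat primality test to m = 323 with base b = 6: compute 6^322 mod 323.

6^1 ≡ 6 (mod 323)
6^2 ≡ 6^2 = 36 ≡ 36 (mod 323)
6^4 ≡ 36^2 = 1296 ≡ 4 (mod 323)
6^8 ≡ 4^2 = 16 ≡ 16 (mod 323)
6^16 ≡ 16^2 = 256 ≡ 256 (mod 323)
6^32 ≡ 256^2 = 65536 ≡ 290 (mod 323)
6^64 ≡ 290^2 = 84100 ≡ 120 (mod 323)
6^128 ≡ 120^2 = 14400 ≡ 188 (mod 323)
6^256 ≡ 188^2 = 35344 ≡ 137 (mod 323)
322 = 256 + 64 + 2 in binary powers of 2.
So 6^322 ≡ 137 · 120 · 36 ≡ 104 (mod 323).
Since 104 ≠ 1, base 6 is a Fermat witness: 323 is composite.

104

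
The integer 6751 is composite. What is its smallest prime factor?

6751 is odd.
Digit sum 19, not divisible by 3.
Ends in 1: not divisible by 5.
7: 6751 = 7·964 + 3
11: 6751 = 11·613 + 8
13: 6751 = 13·519 + 4
17: 6751 = 17·397 + 2
19: 6751 = 19·355 + 6
23: 6751 = 23·293 + 12
29: 6751 = 29·232 + 23
31: 6751 = 31·217 + 24
37: 6751 = 37·182 + 17
41: 6751 = 41·164 + 27
43: 6751 = 43·157

43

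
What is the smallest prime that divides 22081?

22081 is odd.
Digit sum 13, not divisible by 3.
Ends in 1: not divisible by 5.
7: 22081 = 7·3154 + 3
11: 22081 = 11·2007 + 4
13: 22081 = 13·1698 + 7
17: 22081 = 17·1298 + 15
19: 22081 = 19·1162 + 3
23: 22081 = 23·960 + 1
29: 22081 = 29·761 + 12
31: 22081 = 31·712 + 9
37: 22081 = 37·596 + 29
41: 22081 = 41·538 + 23
43: 22081 = 43·513 + 22
47: 22081 = 47·469 + 38
53: 22081 = 53·416 + 33
59: 22081 = 59·374 + 15
61: 22081 = 61·361 + 60
67: 22081 = 67·329 + 38
71: 22081 = 71·311

71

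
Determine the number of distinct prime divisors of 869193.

5

869193 = 3^2 · 96577
96577 = 13 · 7429
7429 = 17 · 437
437 = 19 · 23
869193 = 3^2 · 13 · 17 · 19 · 23, which has 5 distinct prime factors.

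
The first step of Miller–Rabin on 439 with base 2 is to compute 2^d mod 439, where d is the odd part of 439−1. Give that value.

1

439 − 1 = 438 = 2^1 · 219, so d = 219.
2^1 ≡ 2 (mod 439)
2^2 ≡ 2^2 = 4 ≡ 4 (mod 439)
2^4 ≡ 4^2 = 16 ≡ 16 (mod 439)
2^8 ≡ 16^2 = 256 ≡ 256 (mod 439)
2^16 ≡ 256^2 = 65536 ≡ 125 (mod 439)
2^32 ≡ 125^2 = 15625 ≡ 260 (mod 439)
2^64 ≡ 260^2 = 67600 ≡ 433 (mod 439)
2^128 ≡ 433^2 = 187489 ≡ 36 (mod 439)
219 = 128 + 64 + 16 + 8 + 2 + 1 in binary powers of 2.
So 2^219 ≡ 36 · 433 · 125 · 256 · 4 · 2 ≡ 1 (mod 439).
Since 2^d ≡ 1 (mod 439), base 2 does not prove 439 composite.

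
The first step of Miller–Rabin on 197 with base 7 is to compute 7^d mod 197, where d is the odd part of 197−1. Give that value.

196

197 − 1 = 196 = 2^2 · 49, so d = 49.
7^1 ≡ 7 (mod 197)
7^2 ≡ 7^2 = 49 ≡ 49 (mod 197)
7^4 ≡ 49^2 = 2401 ≡ 37 (mod 197)
7^8 ≡ 37^2 = 1369 ≡ 187 (mod 197)
7^16 ≡ 187^2 = 34969 ≡ 100 (mod 197)
7^32 ≡ 100^2 = 10000 ≡ 150 (mod 197)
49 = 32 + 16 + 1 in binary powers of 2.
So 7^49 ≡ 150 · 100 · 7 ≡ 196 (mod 197).
Since 7^d ≡ 196 (mod 197), base 7 does not prove 197 composite.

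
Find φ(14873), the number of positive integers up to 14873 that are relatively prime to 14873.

14628

Factor: 14873 = 107 · 139.
φ(14873) = (107−1) · (139−1) = 106 · 138 = 14628.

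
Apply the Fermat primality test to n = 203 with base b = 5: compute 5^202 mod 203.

23

5^1 ≡ 5 (mod 203)
5^2 ≡ 5^2 = 25 ≡ 25 (mod 203)
5^4 ≡ 25^2 = 625 ≡ 16 (mod 203)
5^8 ≡ 16^2 = 256 ≡ 53 (mod 203)
5^16 ≡ 53^2 = 2809 ≡ 170 (mod 203)
5^32 ≡ 170^2 = 28900 ≡ 74 (mod 203)
5^64 ≡ 74^2 = 5476 ≡ 198 (mod 203)
5^128 ≡ 198^2 = 39204 ≡ 25 (mod 203)
202 = 128 + 64 + 8 + 2 in binary powers of 2.
So 5^202 ≡ 25 · 198 · 53 · 25 ≡ 23 (mod 203).
Since 23 ≠ 1, base 5 is a Fermat witness: 203 is composite.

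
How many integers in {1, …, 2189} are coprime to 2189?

Factor: 2189 = 11 · 199.
φ(2189) = (11−1) · (199−1) = 10 · 198 = 1980.

1980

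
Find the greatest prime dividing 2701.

2701 = 37 · 73
73 is prime.
So 2701 = 37 · 73; the largest prime factor is 73.

73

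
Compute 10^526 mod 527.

10^1 ≡ 10 (mod 527)
10^2 ≡ 10^2 = 100 ≡ 100 (mod 527)
10^4 ≡ 100^2 = 10000 ≡ 514 (mod 527)
10^8 ≡ 514^2 = 264196 ≡ 169 (mod 527)
10^16 ≡ 169^2 = 28561 ≡ 103 (mod 527)
10^32 ≡ 103^2 = 10609 ≡ 69 (mod 527)
10^64 ≡ 69^2 = 4761 ≡ 18 (mod 527)
10^128 ≡ 18^2 = 324 ≡ 324 (mod 527)
10^256 ≡ 324^2 = 104976 ≡ 103 (mod 527)
10^512 ≡ 103^2 = 10609 ≡ 69 (mod 527)
526 = 512 + 8 + 4 + 2 in binary powers of 2.
So 10^526 ≡ 69 · 169 · 514 · 100 ≡ 382 (mod 527).
Since 382 ≠ 1, base 10 is a Fermat witness: 527 is composite.

382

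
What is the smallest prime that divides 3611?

23

3611 is odd.
Digit sum 11, not divisible by 3.
Ends in 1: not divisible by 5.
7: 3611 = 7·515 + 6
11: 3611 = 11·328 + 3
13: 3611 = 13·277 + 10
17: 3611 = 17·212 + 7
19: 3611 = 19·190 + 1
23: 3611 = 23·157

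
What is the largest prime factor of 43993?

41

43993 = 29 · 1517
1517 = 37 · 41
41 is prime.
So 43993 = 29 · 37 · 41; the largest prime factor is 41.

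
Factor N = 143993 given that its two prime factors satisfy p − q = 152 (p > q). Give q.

311

Since p = q + 152, we have 143993 = q(q + 152), so q² + 152q − 143993 = 0.
Discriminant: 152² + 4·143993 = 23104 + 575972 = 599076; √599076 = 774.
q = (−152 + 774)/2 = 311, and p = q + 152 = 463.
Check: 311 · 463 = 143993.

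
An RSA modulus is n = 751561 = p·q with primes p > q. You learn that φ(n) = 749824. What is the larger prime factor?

φ(n) = (p−1)(q−1) = n − (p+q) + 1, so p + q = 751561 − 749824 + 1 = 1738.
p and q are the roots of t² − 1738t + 751561 = 0.
Discriminant: 1738² − 4·751561 = 3020644 − 3006244 = 14400; √14400 = 120.
q = (1738 − 120)/2 = 809, p = (1738 + 120)/2 = 929.
Check: 809 · 929 = 751561.

929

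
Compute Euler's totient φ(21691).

21384

Factor: 21691 = 109 · 199.
φ(21691) = (109−1) · (199−1) = 108 · 198 = 21384.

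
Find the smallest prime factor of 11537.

11537 is odd.
Digit sum 17, not divisible by 3.
Ends in 7: not divisible by 5.
7: 11537 = 7·1648 + 1
11: 11537 = 11·1048 + 9
13: 11537 = 13·887 + 6
17: 11537 = 17·678 + 11
19: 11537 = 19·607 + 4
23: 11537 = 23·501 + 14
29: 11537 = 29·397 + 24
31: 11537 = 31·372 + 5
37: 11537 = 37·311 + 30
41: 11537 = 41·281 + 16
43: 11537 = 43·268 + 13
47: 11537 = 47·245 + 22
53: 11537 = 53·217 + 36
59: 11537 = 59·195 + 32
61: 11537 = 61·189 + 8
67: 11537 = 67·172 + 13
71: 11537 = 71·162 + 35
73: 11537 = 73·158 + 3
79: 11537 = 79·146 + 3
83: 11537 = 83·139

83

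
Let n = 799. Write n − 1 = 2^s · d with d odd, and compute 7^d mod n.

345

799 − 1 = 798 = 2^1 · 399, so d = 399.
7^1 ≡ 7 (mod 799)
7^2 ≡ 7^2 = 49 ≡ 49 (mod 799)
7^4 ≡ 49^2 = 2401 ≡ 4 (mod 799)
7^8 ≡ 4^2 = 16 ≡ 16 (mod 799)
7^16 ≡ 16^2 = 256 ≡ 256 (mod 799)
7^32 ≡ 256^2 = 65536 ≡ 18 (mod 799)
7^64 ≡ 18^2 = 324 ≡ 324 (mod 799)
7^128 ≡ 324^2 = 104976 ≡ 307 (mod 799)
7^256 ≡ 307^2 = 94249 ≡ 766 (mod 799)
399 = 256 + 128 + 8 + 4 + 2 + 1 in binary powers of 2.
So 7^399 ≡ 766 · 307 · 16 · 4 · 49 · 7 ≡ 345 (mod 799).
Squaring chain: 345; never reaches −1, so base 7 is a Miller–Rabin witness that 799 is composite.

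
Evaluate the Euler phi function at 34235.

26560

Factor: 34235 = 5 · 41 · 167.
φ(34235) = (5−1) · (41−1) · (167−1) = 4 · 40 · 166 = 26560.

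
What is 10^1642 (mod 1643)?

1043

10^1 ≡ 10 (mod 1643)
10^2 ≡ 10^2 = 100 ≡ 100 (mod 1643)
10^4 ≡ 100^2 = 10000 ≡ 142 (mod 1643)
10^8 ≡ 142^2 = 20164 ≡ 448 (mod 1643)
10^16 ≡ 448^2 = 200704 ≡ 258 (mod 1643)
10^32 ≡ 258^2 = 66564 ≡ 844 (mod 1643)
10^64 ≡ 844^2 = 712336 ≡ 917 (mod 1643)
10^128 ≡ 917^2 = 840889 ≡ 1316 (mod 1643)
10^256 ≡ 1316^2 = 1731856 ≡ 134 (mod 1643)
10^512 ≡ 134^2 = 17956 ≡ 1526 (mod 1643)
10^1024 ≡ 1526^2 = 2328676 ≡ 545 (mod 1643)
1642 = 1024 + 512 + 64 + 32 + 8 + 2 in binary powers of 2.
So 10^1642 ≡ 545 · 1526 · 917 · 844 · 448 · 100 ≡ 1043 (mod 1643).
Since 1043 ≠ 1, base 10 is a Fermat witness: 1643 is composite.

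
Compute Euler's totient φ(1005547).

Factor: 1005547 = 31 · 163 · 199.
φ(1005547) = (31−1) · (163−1) · (199−1) = 30 · 162 · 198 = 962280.

962280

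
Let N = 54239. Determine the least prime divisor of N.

73

54239 is odd.
Digit sum 23, not divisible by 3.
Ends in 9: not divisible by 5.
7: 54239 = 7·7748 + 3
11: 54239 = 11·4930 + 9
13: 54239 = 13·4172 + 3
17: 54239 = 17·3190 + 9
19: 54239 = 19·2854 + 13
23: 54239 = 23·2358 + 5
29: 54239 = 29·1870 + 9
31: 54239 = 31·1749 + 20
37: 54239 = 37·1465 + 34
41: 54239 = 41·1322 + 37
43: 54239 = 43·1261 + 16
47: 54239 = 47·1154 + 1
53: 54239 = 53·1023 + 20
59: 54239 = 59·919 + 18
61: 54239 = 61·889 + 10
67: 54239 = 67·809 + 36
71: 54239 = 71·763 + 66
73: 54239 = 73·743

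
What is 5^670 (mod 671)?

562

5^1 ≡ 5 (mod 671)
5^2 ≡ 5^2 = 25 ≡ 25 (mod 671)
5^4 ≡ 25^2 = 625 ≡ 625 (mod 671)
5^8 ≡ 625^2 = 390625 ≡ 103 (mod 671)
5^16 ≡ 103^2 = 10609 ≡ 544 (mod 671)
5^32 ≡ 544^2 = 295936 ≡ 25 (mod 671)
5^64 ≡ 25^2 = 625 ≡ 625 (mod 671)
5^128 ≡ 625^2 = 390625 ≡ 103 (mod 671)
5^256 ≡ 103^2 = 10609 ≡ 544 (mod 671)
5^512 ≡ 544^2 = 295936 ≡ 25 (mod 671)
670 = 512 + 128 + 16 + 8 + 4 + 2 in binary powers of 2.
So 5^670 ≡ 25 · 103 · 544 · 103 · 625 · 25 ≡ 562 (mod 671).
Since 562 ≠ 1, base 5 is a Fermat witness: 671 is composite.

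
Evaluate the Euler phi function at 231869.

Factor: 231869 = 11 · 107 · 197.
φ(231869) = (11−1) · (107−1) · (197−1) = 10 · 106 · 196 = 207760.

207760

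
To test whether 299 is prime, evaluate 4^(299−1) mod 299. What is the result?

165

4^1 ≡ 4 (mod 299)
4^2 ≡ 4^2 = 16 ≡ 16 (mod 299)
4^4 ≡ 16^2 = 256 ≡ 256 (mod 299)
4^8 ≡ 256^2 = 65536 ≡ 55 (mod 299)
4^16 ≡ 55^2 = 3025 ≡ 35 (mod 299)
4^32 ≡ 35^2 = 1225 ≡ 29 (mod 299)
4^64 ≡ 29^2 = 841 ≡ 243 (mod 299)
4^128 ≡ 243^2 = 59049 ≡ 146 (mod 299)
4^256 ≡ 146^2 = 21316 ≡ 87 (mod 299)
298 = 256 + 32 + 8 + 2 in binary powers of 2.
So 4^298 ≡ 87 · 29 · 55 · 16 ≡ 165 (mod 299).
Since 165 ≠ 1, base 4 is a Fermat witness: 299 is composite.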